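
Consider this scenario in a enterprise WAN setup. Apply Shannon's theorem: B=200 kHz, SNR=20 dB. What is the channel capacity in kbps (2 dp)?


Given: B = 200 kHz, SNR = 20 dB
SNR linear = 10^(20/10) = 100
1 + SNR = 101
log2(101) = 6.6582114828
C = 200 * 1000 * 6.6582114828 = 1331642.2966 bps
C = 1331.642297 kbps -> 1331.64 kbps (2 dp)

1331.64


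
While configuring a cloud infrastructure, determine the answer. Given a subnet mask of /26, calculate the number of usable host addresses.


Given: subnet mask /26
Host bits = 32 - 26 = 6
Total addresses = 2^6 = 64
Usable hosts = 64 - 2 (network + broadcast) = 62

62


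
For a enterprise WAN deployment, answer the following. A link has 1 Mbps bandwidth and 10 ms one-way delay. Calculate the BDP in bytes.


Given: bandwidth = 1 Mbps, delay = 10 ms
BDP in bits = 1 * 10^6 * 10 / 1000
BDP in bits = 10000
BDP in bytes = 10000 / 8 = 1250

1250


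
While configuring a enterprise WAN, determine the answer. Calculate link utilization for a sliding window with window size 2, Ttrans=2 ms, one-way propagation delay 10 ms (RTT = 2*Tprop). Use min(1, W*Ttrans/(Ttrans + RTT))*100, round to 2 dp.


Given: W = 2, Ttrans = 2 ms, RTT = 20 ms (= 2 * Tprop, Tprop = 10 ms)
Cycle time = Ttrans + RTT = 2 + 20 = 22 ms (first packet sent until its ACK returns)
W * Ttrans = 2 * 2 = 4 ms of sending per cycle
W * Ttrans / (Ttrans + RTT) = 4 / 22 = 0.181818
U = min(1, 0.181818) = 0.181818
U% = 18.18%

18.18


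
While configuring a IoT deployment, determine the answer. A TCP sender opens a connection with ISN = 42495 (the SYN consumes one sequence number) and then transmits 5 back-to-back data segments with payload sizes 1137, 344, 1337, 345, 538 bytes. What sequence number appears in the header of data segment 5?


The SYN occupies sequence number ISN = 42495, so the first data byte is ISN + 1 = 42496.
SEQ of data segment i = (ISN + 1) + sum of payload sizes of segments 1..i-1.
Segment 1: SEQ = 42496, payload = 1137 bytes
Segment 2: SEQ = 43633, payload = 344 bytes
Segment 3: SEQ = 43977, payload = 1337 bytes
Segment 4: SEQ = 45314, payload = 345 bytes
Segment 5: SEQ = 45659, payload = 538 bytes
SEQ of segment 5 = 42496 + 1137 + 344 + 1337 + 345 = 45659

45659


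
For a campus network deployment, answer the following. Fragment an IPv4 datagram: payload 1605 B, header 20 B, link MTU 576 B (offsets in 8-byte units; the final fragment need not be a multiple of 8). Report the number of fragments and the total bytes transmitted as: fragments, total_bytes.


Max data per non-final fragment = floor((MTU - header)/8)*8 = floor((576 - 20)/8)*8 = floor(556/8)*8 = 552 B
Final fragment needs no 8-byte alignment: it can carry up to MTU - header = 556 B
Non-final fragments needed = ceil((payload - 556) / 552) = ceil(1049/552) = ceil(1.9004) = 2
Number of fragments = 2 + 1 = 3
Fragment sizes (data): 2 * 552 B + 501 B (last, 501 <= 556 OK)
Total bytes sent = payload + n_frags * header = 1605 + 3*20 = 1605 + 60 = 1665 B

3, 1665


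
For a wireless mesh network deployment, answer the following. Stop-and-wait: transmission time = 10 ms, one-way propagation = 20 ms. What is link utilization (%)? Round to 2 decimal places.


Given: Ttrans = 10 ms, Tprop = 20 ms
RTT = 2 * Tprop = 2 * 20 = 40 ms
U = Ttrans / (Ttrans + RTT)
U = 10 / (10 + 40)
U = 10 / 50 = 0.2
U% = 20.00%

20.00


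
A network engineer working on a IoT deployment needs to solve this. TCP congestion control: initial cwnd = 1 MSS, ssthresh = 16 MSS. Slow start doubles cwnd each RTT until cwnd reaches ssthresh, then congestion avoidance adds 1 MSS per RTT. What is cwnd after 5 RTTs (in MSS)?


RTT 0: cwnd = 1 MSS (initial)
RTT 1: cwnd = 2 MSS (slow start, doubled)
RTT 2: cwnd = 4 MSS (slow start, doubled)
RTT 3: cwnd = 8 MSS (slow start, doubled)
RTT 4: cwnd = 16 MSS (slow start, doubled)
RTT 5: cwnd = 17 MSS (congestion avoidance, +1)

17


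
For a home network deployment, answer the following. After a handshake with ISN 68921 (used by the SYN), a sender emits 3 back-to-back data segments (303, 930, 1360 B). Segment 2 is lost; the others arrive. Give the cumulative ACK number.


SYN uses sequence number 68921; first data byte = ISN + 1 = 68922.
Segment 1: SEQ = 68922, len = 303 B, covers [68922, 69224]
Segment 2: SEQ = 69225, len = 930 B, covers [69225, 70154] [LOST]
Segment 3: SEQ = 70155, len = 1360 B, covers [70155, 71514]
In-order data received: bytes [68922, 69224] (segments 1..1).
Segment 2 missing -> gap begins at byte 69225; later segments buffered out of order.
Cumulative ACK = next expected in-order byte = 68922 + 303 = 69225

69225


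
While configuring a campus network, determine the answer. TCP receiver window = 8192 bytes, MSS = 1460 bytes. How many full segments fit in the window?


Given: RWND = 8192 bytes, MSS = 1460 bytes
Full segments = floor(RWND / MSS)
Full segments = floor(8192 / 1460)
Full segments = floor(5.611) = 5

5


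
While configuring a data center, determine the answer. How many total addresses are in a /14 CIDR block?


Given: CIDR prefix /14
Host bits = 32 - 14 = 18
Total addresses = 2^18 = 262144

262144


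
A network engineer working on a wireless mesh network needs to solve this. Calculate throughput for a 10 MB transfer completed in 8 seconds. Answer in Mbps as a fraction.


Given: file = 10 MB, time = 8 s
File in Mb = 10 * 8 = 80 Mb
Throughput = 80 / 8 Mbps
Throughput = 10 Mbps

10


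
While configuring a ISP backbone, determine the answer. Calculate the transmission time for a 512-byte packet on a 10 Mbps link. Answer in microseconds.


Given: packet = 512 bytes, bandwidth = 10 Mbps
Packet in bits = 512 * 8 = 4096 bits
Bandwidth = 10 * 10^6 = 10000000 bps
Time = 4096 / 10000000 seconds
Time in us = 4096 * 10^6 / 10000000 = 409.6

409.6


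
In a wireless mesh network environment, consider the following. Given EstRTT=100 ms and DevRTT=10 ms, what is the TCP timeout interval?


Given: EstRTT = 100 ms, DevRTT = 10 ms
Timeout = EstRTT + 4 * DevRTT
4 * DevRTT = 4 * 10 = 40
Timeout = 100 + 40 = 140 ms

140


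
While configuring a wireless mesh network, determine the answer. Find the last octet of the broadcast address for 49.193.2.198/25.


Given: IP = 49.193.2.198, prefix = /25
Host bits = 32 - 25 = 7
Network last octet = 198 AND mask = 128
Host part size = 2^7 - 1 = 127
Broadcast last octet = 128 OR 127 = 255

255


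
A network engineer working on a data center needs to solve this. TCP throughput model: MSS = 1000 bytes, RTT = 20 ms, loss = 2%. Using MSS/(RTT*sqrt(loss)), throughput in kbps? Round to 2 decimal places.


Given: MSS = 1000 bytes, RTT = 20 ms, loss = 2%
RTT in seconds = 20 / 1000 = 0.02
Loss rate = 2% = 0.02
sqrt(loss) = sqrt(0.02) = 0.141421356237
Throughput (bytes/s) = 1000 / (0.02 * 0.141421356237) = 353553.3906
Throughput (kbps) = 353553.3906 * 8 / 1000 = 2828.427125 -> 2828.43 kbps (2 dp)

2828.43


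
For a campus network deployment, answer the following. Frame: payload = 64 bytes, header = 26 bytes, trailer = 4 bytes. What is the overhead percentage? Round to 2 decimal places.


Given: payload = 64 B, header = 26 B, trailer = 4 B
Overhead bytes = header + trailer = 26 + 4 = 30
Total frame = payload + overhead = 64 + 30 = 94
Overhead % = 30 / 94 * 100 = 31.9149% -> 31.91% (2 dp)

31.91


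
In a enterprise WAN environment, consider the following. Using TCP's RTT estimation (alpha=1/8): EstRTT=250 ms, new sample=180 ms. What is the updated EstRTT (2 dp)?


Given: EstRTT = 250 ms, SampleRTT = 180 ms, alpha = 1/8
New EstRTT = (1 - alpha) * EstRTT + alpha * SampleRTT
(7/8) * 250 = 218.75
(1/8) * 180 = 22.5
New EstRTT = 218.75 + 22.5 = 241.25 ms -> 241.25 ms (2 dp)

241.25


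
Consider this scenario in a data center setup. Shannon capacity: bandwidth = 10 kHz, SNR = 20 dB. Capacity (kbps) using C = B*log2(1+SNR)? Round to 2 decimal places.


Given: B = 10 kHz, SNR = 20 dB
SNR linear = 10^(20/10) = 100
1 + SNR = 101
log2(101) = 6.6582114828
C = 10 * 1000 * 6.6582114828 = 66582.1148 bps
C = 66.582115 kbps -> 66.58 kbps (2 dp)

66.58


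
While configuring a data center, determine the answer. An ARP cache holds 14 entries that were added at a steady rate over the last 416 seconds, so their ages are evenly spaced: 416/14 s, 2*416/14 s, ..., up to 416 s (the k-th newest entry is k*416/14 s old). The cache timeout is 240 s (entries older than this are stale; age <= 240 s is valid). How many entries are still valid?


Ages are k * 416/14 s for k = 1..14 (spacing = 29.7143 s).
Entry k is valid iff k * 416/14 <= 240 iff k <= 14 * 240 / 416 = 8.0769
n_valid = floor(8.0769) = 8
(n_stale = 14 - 8 = 6)

8


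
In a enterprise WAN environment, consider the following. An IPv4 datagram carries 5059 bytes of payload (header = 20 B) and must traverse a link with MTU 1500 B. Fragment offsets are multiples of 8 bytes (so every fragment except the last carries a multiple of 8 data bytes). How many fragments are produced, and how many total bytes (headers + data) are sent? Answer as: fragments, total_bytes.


Max data per non-final fragment = floor((MTU - header)/8)*8 = floor((1500 - 20)/8)*8 = floor(1480/8)*8 = 1480 B
Final fragment needs no 8-byte alignment: it can carry up to MTU - header = 1480 B
Non-final fragments needed = ceil((payload - 1480) / 1480) = ceil(3579/1480) = ceil(2.4182) = 3
Number of fragments = 3 + 1 = 4
Fragment sizes (data): 3 * 1480 B + 619 B (last, 619 <= 1480 OK)
Total bytes sent = payload + n_frags * header = 5059 + 4*20 = 5059 + 80 = 5139 B

4, 5139


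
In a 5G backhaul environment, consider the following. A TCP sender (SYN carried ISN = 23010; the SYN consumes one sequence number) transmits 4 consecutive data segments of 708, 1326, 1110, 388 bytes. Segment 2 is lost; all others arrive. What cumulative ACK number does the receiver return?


SYN uses sequence number 23010; first data byte = ISN + 1 = 23011.
Segment 1: SEQ = 23011, len = 708 B, covers [23011, 23718]
Segment 2: SEQ = 23719, len = 1326 B, covers [23719, 25044] [LOST]
Segment 3: SEQ = 25045, len = 1110 B, covers [25045, 26154]
Segment 4: SEQ = 26155, len = 388 B, covers [26155, 26542]
In-order data received: bytes [23011, 23718] (segments 1..1).
Segment 2 missing -> gap begins at byte 23719; later segments buffered out of order.
Cumulative ACK = next expected in-order byte = 23011 + 708 = 23719

23719


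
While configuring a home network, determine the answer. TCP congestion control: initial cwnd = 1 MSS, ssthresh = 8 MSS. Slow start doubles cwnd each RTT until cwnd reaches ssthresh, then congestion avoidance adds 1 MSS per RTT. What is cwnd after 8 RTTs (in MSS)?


RTT 0: cwnd = 1 MSS (initial)
RTT 1: cwnd = 2 MSS (slow start, doubled)
RTT 2: cwnd = 4 MSS (slow start, doubled)
RTT 3: cwnd = 8 MSS (slow start, doubled)
RTT 4: cwnd = 9 MSS (congestion avoidance, +1)
RTT 5: cwnd = 10 MSS (congestion avoidance, +1)
RTT 6: cwnd = 11 MSS (congestion avoidance, +1)
RTT 7: cwnd = 12 MSS (congestion avoidance, +1)
RTT 8: cwnd = 13 MSS (congestion avoidance, +1)

13


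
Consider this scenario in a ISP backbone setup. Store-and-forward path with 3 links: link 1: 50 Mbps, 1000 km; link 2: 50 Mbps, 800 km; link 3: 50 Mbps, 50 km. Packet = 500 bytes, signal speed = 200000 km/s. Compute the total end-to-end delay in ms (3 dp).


Packet = 500 bytes = 4000 bits. Store-and-forward: sum (t_trans + t_prop) per link.
Link 1: t_trans = 4000/(50*10^6) s = 0.0800 ms; t_prop = 1000/200000 s = 5.0000 ms; subtotal = 5.0800 ms
Link 2: t_trans = 4000/(50*10^6) s = 0.0800 ms; t_prop = 800/200000 s = 4.0000 ms; subtotal = 4.0800 ms
Link 3: t_trans = 4000/(50*10^6) s = 0.0800 ms; t_prop = 50/200000 s = 0.2500 ms; subtotal = 0.3300 ms
End-to-end = 5.0800 + 4.0800 + 0.3300 = 9.4900 ms -> 9.490 ms (3 dp)

9.490


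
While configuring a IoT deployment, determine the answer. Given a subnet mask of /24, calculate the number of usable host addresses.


Given: subnet mask /24
Host bits = 32 - 24 = 8
Total addresses = 2^8 = 256
Usable hosts = 256 - 2 (network + broadcast) = 254

254


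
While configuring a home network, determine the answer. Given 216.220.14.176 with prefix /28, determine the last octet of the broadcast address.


Given: IP = 216.220.14.176, prefix = /28
Host bits = 32 - 28 = 4
Network last octet = 176 AND mask = 176
Host part size = 2^4 - 1 = 15
Broadcast last octet = 176 OR 15 = 191

191


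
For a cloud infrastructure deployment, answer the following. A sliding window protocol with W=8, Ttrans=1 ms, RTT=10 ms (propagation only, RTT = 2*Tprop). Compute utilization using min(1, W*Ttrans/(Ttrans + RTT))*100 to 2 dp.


Given: W = 8, Ttrans = 1 ms, RTT = 10 ms (= 2 * Tprop, Tprop = 5 ms)
Cycle time = Ttrans + RTT = 1 + 10 = 11 ms (first packet sent until its ACK returns)
W * Ttrans = 8 * 1 = 8 ms of sending per cycle
W * Ttrans / (Ttrans + RTT) = 8 / 11 = 0.727273
U = min(1, 0.727273) = 0.727273
U% = 72.73%

72.73


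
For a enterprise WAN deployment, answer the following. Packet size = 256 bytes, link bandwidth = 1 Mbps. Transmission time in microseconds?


Given: packet = 256 bytes, bandwidth = 1 Mbps
Packet in bits = 256 * 8 = 2048 bits
Bandwidth = 1 * 10^6 = 1000000 bps
Time = 2048 / 1000000 seconds
Time in us = 2048 * 10^6 / 1000000 = 2048

2048


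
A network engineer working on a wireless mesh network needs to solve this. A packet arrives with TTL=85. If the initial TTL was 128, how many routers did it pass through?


Given: initial TTL = 128, received TTL = 85
Hops = initial TTL - received TTL
Hops = 128 - 85 = 43

43


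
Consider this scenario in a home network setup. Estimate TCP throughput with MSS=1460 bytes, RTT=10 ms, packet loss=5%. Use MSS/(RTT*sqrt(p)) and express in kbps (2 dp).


Given: MSS = 1460 bytes, RTT = 10 ms, loss = 5%
RTT in seconds = 10 / 1000 = 0.01
Loss rate = 5% = 0.05
sqrt(loss) = sqrt(0.05) = 0.223606797750
Throughput (bytes/s) = 1460 / (0.01 * 0.223606797750) = 652931.8494
Throughput (kbps) = 652931.8494 * 8 / 1000 = 5223.454795 -> 5223.45 kbps (2 dp)

5223.45


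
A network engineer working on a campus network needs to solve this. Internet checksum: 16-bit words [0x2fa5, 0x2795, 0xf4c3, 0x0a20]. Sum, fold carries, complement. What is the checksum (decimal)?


Given words: [0x2fa5, 0x2795, 0xf4c3, 0x0a20]
Step 1: Sum all words
Raw sum = 12197 + 10133 + 62659 + 2592 = 87581
Step 2: Fold carry: (22045 + 1) = 22046
One's complement = ~22046 & 0xFFFF = 43489

43489


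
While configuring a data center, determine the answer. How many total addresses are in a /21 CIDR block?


Given: CIDR prefix /21
Host bits = 32 - 21 = 11
Total addresses = 2^11 = 2048

2048


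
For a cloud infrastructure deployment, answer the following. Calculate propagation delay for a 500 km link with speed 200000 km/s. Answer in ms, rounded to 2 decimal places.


Given: distance = 500 km, speed = 200000 km/s
Delay = distance / speed = 500 / 200000 seconds
Delay in ms = 500 * 1000 / 200000
Delay = 2.5000 ms
Rounded to 2 dp = 2.50 ms

2.50


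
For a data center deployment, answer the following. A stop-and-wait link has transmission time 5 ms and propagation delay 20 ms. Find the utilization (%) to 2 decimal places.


Given: Ttrans = 5 ms, Tprop = 20 ms
RTT = 2 * Tprop = 2 * 20 = 40 ms
U = Ttrans / (Ttrans + RTT)
U = 5 / (5 + 40)
U = 5 / 45 = 0.111111
U% = 11.11%

11.11


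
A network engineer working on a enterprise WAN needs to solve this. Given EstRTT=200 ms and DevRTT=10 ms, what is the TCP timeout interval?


Given: EstRTT = 200 ms, DevRTT = 10 ms
Timeout = EstRTT + 4 * DevRTT
4 * DevRTT = 4 * 10 = 40
Timeout = 200 + 40 = 240 ms

240


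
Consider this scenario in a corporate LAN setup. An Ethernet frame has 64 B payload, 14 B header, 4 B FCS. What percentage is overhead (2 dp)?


Given: payload = 64 B, header = 14 B, trailer = 4 B
Overhead bytes = header + trailer = 14 + 4 = 18
Total frame = payload + overhead = 64 + 18 = 82
Overhead % = 18 / 82 * 100 = 21.9512% -> 21.95% (2 dp)

21.95


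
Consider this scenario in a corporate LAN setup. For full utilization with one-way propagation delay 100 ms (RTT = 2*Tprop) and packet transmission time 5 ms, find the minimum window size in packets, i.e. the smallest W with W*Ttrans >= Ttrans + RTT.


Given: Ttrans = 5 ms, RTT = 200 ms (= 2 * Tprop, Tprop = 100 ms)
Time until first ACK returns = Ttrans + RTT = 5 + 200 = 205 ms
Need W * Ttrans >= Ttrans + RTT  ->  W >= (Ttrans + RTT) / Ttrans
(Ttrans + RTT) / Ttrans = 205 / 5 = 41
W_min = ceil(41) = 41

41


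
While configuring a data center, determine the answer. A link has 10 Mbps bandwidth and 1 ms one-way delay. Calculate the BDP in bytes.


Given: bandwidth = 10 Mbps, delay = 1 ms
BDP in bits = 10 * 10^6 * 1 / 1000
BDP in bits = 10000
BDP in bytes = 10000 / 8 = 1250

1250


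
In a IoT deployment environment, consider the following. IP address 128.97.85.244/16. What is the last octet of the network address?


Given: IP = 128.97.85.244, prefix = /16
Subnet mask = 255.255.0.0
Last octet of IP: 244
Last octet of mask: 0
Network last octet = 244 AND 0 = 0

0


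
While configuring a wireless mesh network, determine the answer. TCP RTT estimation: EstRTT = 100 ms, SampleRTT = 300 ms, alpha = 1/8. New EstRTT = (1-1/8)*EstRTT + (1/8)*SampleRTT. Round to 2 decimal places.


Given: EstRTT = 100 ms, SampleRTT = 300 ms, alpha = 1/8
New EstRTT = (1 - alpha) * EstRTT + alpha * SampleRTT
(7/8) * 100 = 87.5
(1/8) * 300 = 37.5
New EstRTT = 87.5 + 37.5 = 125 ms -> 125.00 ms (2 dp)

125.00


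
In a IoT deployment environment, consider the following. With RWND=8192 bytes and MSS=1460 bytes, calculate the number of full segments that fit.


Given: RWND = 8192 bytes, MSS = 1460 bytes
Full segments = floor(RWND / MSS)
Full segments = floor(8192 / 1460)
Full segments = floor(5.611) = 5

5


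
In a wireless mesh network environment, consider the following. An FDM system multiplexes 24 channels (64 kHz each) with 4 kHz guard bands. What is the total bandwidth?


Given: 24 channels, 64 kHz each, guard = 4 kHz
Channel bandwidth = 24 * 64 = 1536 kHz
Guard bands = 23 gaps * 4 kHz = 92 kHz
Total = 1536 + 92 = 1628 kHz

1628


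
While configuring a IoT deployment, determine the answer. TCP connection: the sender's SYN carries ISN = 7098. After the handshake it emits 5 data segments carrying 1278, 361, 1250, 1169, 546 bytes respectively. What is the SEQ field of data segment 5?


The SYN occupies sequence number ISN = 7098, so the first data byte is ISN + 1 = 7099.
SEQ of data segment i = (ISN + 1) + sum of payload sizes of segments 1..i-1.
Segment 1: SEQ = 7099, payload = 1278 bytes
Segment 2: SEQ = 8377, payload = 361 bytes
Segment 3: SEQ = 8738, payload = 1250 bytes
Segment 4: SEQ = 9988, payload = 1169 bytes
Segment 5: SEQ = 11157, payload = 546 bytes
SEQ of segment 5 = 7099 + 1278 + 361 + 1250 + 1169 = 11157

11157


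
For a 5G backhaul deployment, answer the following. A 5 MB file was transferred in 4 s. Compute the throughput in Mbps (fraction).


Given: file = 5 MB, time = 4 s
File in Mb = 5 * 8 = 40 Mb
Throughput = 40 / 4 Mbps
Throughput = 10 Mbps

10


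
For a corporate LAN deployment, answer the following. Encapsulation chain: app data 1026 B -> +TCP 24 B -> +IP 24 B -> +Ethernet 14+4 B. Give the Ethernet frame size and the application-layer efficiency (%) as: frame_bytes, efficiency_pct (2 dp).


TCP segment = 1026 + 24 = 1050 B
IP packet = 1050 + 24 = 1074 B
Ethernet frame = 1074 + 14 + 4 = 1092 B
Efficiency = app / frame = 1026 / 1092 = 0.939560 = 93.9560% -> 93.96% (2 dp)

1092, 93.96


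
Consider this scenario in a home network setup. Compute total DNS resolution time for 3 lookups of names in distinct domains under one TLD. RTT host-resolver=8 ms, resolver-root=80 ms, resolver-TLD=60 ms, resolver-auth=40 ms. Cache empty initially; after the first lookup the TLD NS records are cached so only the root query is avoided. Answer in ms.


Lookup 1 (cold cache): local + root + TLD + auth = 8 + 80 + 60 + 40 = 188 ms
Lookups 2..3 (TLD NS cached -> skip root; new domain -> still ask TLD and auth): local + TLD + auth = 8 + 60 + 40 = 108 ms each
Remaining 2 lookups: 2 * 108 = 216 ms
Total = 188 + 216 = 404 ms

404


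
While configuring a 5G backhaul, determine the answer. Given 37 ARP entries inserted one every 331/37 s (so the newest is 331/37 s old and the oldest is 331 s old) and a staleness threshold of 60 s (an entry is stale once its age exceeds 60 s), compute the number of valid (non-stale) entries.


Ages are k * 331/37 s for k = 1..37 (spacing = 8.9459 s).
Entry k is valid iff k * 331/37 <= 60 iff k <= 37 * 60 / 331 = 6.7069
n_valid = floor(6.7069) = 6
(n_stale = 37 - 6 = 31)

6


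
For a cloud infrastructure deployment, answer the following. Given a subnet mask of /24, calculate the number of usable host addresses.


Given: subnet mask /24
Host bits = 32 - 24 = 8
Total addresses = 2^8 = 256
Usable hosts = 256 - 2 (network + broadcast) = 254

254


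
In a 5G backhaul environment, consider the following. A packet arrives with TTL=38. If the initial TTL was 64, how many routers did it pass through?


Given: initial TTL = 64, received TTL = 38
Hops = initial TTL - received TTL
Hops = 64 - 38 = 26

26


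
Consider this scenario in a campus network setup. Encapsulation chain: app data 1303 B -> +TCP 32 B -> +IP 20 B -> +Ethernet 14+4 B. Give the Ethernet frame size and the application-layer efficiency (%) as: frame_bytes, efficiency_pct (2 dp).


TCP segment = 1303 + 32 = 1335 B
IP packet = 1335 + 20 = 1355 B
Ethernet frame = 1355 + 14 + 4 = 1373 B
Efficiency = app / frame = 1303 / 1373 = 0.949017 = 94.9017% -> 94.90% (2 dp)

1373, 94.90


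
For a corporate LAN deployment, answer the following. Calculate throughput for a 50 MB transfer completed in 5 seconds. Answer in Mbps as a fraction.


Given: file = 50 MB, time = 5 s
File in Mb = 50 * 8 = 400 Mb
Throughput = 400 / 5 Mbps
Throughput = 80 Mbps

80


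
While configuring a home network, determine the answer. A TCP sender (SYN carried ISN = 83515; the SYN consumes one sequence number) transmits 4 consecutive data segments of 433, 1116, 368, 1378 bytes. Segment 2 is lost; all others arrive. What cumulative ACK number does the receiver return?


SYN uses sequence number 83515; first data byte = ISN + 1 = 83516.
Segment 1: SEQ = 83516, len = 433 B, covers [83516, 83948]
Segment 2: SEQ = 83949, len = 1116 B, covers [83949, 85064] [LOST]
Segment 3: SEQ = 85065, len = 368 B, covers [85065, 85432]
Segment 4: SEQ = 85433, len = 1378 B, covers [85433, 86810]
In-order data received: bytes [83516, 83948] (segments 1..1).
Segment 2 missing -> gap begins at byte 83949; later segments buffered out of order.
Cumulative ACK = next expected in-order byte = 83516 + 433 = 83949

83949


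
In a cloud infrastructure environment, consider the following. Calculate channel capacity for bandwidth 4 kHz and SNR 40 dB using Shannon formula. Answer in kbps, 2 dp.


Given: B = 4 kHz, SNR = 40 dB
SNR linear = 10^(40/10) = 10000
1 + SNR = 10001
log2(10001) = 13.2878566418
C = 4 * 1000 * 13.2878566418 = 53151.4266 bps
C = 53.151427 kbps -> 53.15 kbps (2 dp)

53.15


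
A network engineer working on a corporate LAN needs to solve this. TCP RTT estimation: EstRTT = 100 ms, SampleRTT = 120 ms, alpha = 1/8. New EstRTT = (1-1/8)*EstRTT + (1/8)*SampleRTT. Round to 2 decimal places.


Given: EstRTT = 100 ms, SampleRTT = 120 ms, alpha = 1/8
New EstRTT = (1 - alpha) * EstRTT + alpha * SampleRTT
(7/8) * 100 = 87.5
(1/8) * 120 = 15
New EstRTT = 87.5 + 15 = 102.5 ms -> 102.50 ms (2 dp)

102.50


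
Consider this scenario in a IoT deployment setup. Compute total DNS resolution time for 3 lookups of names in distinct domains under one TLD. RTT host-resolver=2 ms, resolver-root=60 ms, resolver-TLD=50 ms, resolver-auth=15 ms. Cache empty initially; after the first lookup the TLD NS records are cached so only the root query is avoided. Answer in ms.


Lookup 1 (cold cache): local + root + TLD + auth = 2 + 60 + 50 + 15 = 127 ms
Lookups 2..3 (TLD NS cached -> skip root; new domain -> still ask TLD and auth): local + TLD + auth = 2 + 50 + 15 = 67 ms each
Remaining 2 lookups: 2 * 67 = 134 ms
Total = 127 + 134 = 261 ms

261


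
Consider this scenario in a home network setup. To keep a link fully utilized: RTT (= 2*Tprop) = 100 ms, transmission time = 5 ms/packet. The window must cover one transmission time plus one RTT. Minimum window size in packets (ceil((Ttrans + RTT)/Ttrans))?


Given: Ttrans = 5 ms, RTT = 100 ms (= 2 * Tprop, Tprop = 50 ms)
Time until first ACK returns = Ttrans + RTT = 5 + 100 = 105 ms
Need W * Ttrans >= Ttrans + RTT  ->  W >= (Ttrans + RTT) / Ttrans
(Ttrans + RTT) / Ttrans = 105 / 5 = 21
W_min = ceil(21) = 21

21


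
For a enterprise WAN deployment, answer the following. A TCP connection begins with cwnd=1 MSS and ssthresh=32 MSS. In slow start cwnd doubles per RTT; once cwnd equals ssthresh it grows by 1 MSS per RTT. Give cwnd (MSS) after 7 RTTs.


RTT 0: cwnd = 1 MSS (initial)
RTT 1: cwnd = 2 MSS (slow start, doubled)
RTT 2: cwnd = 4 MSS (slow start, doubled)
RTT 3: cwnd = 8 MSS (slow start, doubled)
RTT 4: cwnd = 16 MSS (slow start, doubled)
RTT 5: cwnd = 32 MSS (slow start, doubled)
RTT 6: cwnd = 33 MSS (congestion avoidance, +1)
RTT 7: cwnd = 34 MSS (congestion avoidance, +1)

34


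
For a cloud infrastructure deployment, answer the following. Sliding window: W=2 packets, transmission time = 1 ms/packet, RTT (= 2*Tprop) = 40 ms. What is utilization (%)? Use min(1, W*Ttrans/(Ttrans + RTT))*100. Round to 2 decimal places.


Given: W = 2, Ttrans = 1 ms, RTT = 40 ms (= 2 * Tprop, Tprop = 20 ms)
Cycle time = Ttrans + RTT = 1 + 40 = 41 ms (first packet sent until its ACK returns)
W * Ttrans = 2 * 1 = 2 ms of sending per cycle
W * Ttrans / (Ttrans + RTT) = 2 / 41 = 0.048780
U = min(1, 0.048780) = 0.048780
U% = 4.88%

4.88


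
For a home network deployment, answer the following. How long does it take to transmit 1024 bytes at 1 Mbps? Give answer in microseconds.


Given: packet = 1024 bytes, bandwidth = 1 Mbps
Packet in bits = 1024 * 8 = 8192 bits
Bandwidth = 1 * 10^6 = 1000000 bps
Time = 8192 / 1000000 seconds
Time in us = 8192 * 10^6 / 1000000 = 8192

8192


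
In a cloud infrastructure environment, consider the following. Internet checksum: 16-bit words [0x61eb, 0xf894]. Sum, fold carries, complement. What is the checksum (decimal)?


Given words: [0x61eb, 0xf894]
Step 1: Sum all words
Raw sum = 25067 + 63636 = 88703
Step 2: Fold carry: (23167 + 1) = 23168
One's complement = ~23168 & 0xFFFF = 42367

42367


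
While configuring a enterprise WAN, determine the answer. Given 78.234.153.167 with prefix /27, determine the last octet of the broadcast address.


Given: IP = 78.234.153.167, prefix = /27
Host bits = 32 - 27 = 5
Network last octet = 167 AND mask = 160
Host part size = 2^5 - 1 = 31
Broadcast last octet = 160 OR 31 = 191

191


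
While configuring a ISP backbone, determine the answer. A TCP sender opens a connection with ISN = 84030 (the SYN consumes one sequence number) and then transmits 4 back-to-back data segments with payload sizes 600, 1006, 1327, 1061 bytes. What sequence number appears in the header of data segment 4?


The SYN occupies sequence number ISN = 84030, so the first data byte is ISN + 1 = 84031.
SEQ of data segment i = (ISN + 1) + sum of payload sizes of segments 1..i-1.
Segment 1: SEQ = 84031, payload = 600 bytes
Segment 2: SEQ = 84631, payload = 1006 bytes
Segment 3: SEQ = 85637, payload = 1327 bytes
Segment 4: SEQ = 86964, payload = 1061 bytes
SEQ of segment 4 = 84031 + 600 + 1006 + 1327 = 86964

86964


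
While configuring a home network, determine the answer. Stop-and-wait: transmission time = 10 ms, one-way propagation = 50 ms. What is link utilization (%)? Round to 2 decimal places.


Given: Ttrans = 10 ms, Tprop = 50 ms
RTT = 2 * Tprop = 2 * 50 = 100 ms
U = Ttrans / (Ttrans + RTT)
U = 10 / (10 + 100)
U = 10 / 110 = 0.090909
U% = 9.09%

9.09


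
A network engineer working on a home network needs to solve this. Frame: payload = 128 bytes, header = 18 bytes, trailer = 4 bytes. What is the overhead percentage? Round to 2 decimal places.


Given: payload = 128 B, header = 18 B, trailer = 4 B
Overhead bytes = header + trailer = 18 + 4 = 22
Total frame = payload + overhead = 128 + 22 = 150
Overhead % = 22 / 150 * 100 = 14.6667% -> 14.67% (2 dp)

14.67


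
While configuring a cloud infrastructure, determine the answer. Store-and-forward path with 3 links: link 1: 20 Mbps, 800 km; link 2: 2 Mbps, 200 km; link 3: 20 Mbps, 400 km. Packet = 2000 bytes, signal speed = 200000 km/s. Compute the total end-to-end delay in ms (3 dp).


Packet = 2000 bytes = 16000 bits. Store-and-forward: sum (t_trans + t_prop) per link.
Link 1: t_trans = 16000/(20*10^6) s = 0.8000 ms; t_prop = 800/200000 s = 4.0000 ms; subtotal = 4.8000 ms
Link 2: t_trans = 16000/(2*10^6) s = 8.0000 ms; t_prop = 200/200000 s = 1.0000 ms; subtotal = 9.0000 ms
Link 3: t_trans = 16000/(20*10^6) s = 0.8000 ms; t_prop = 400/200000 s = 2.0000 ms; subtotal = 2.8000 ms
End-to-end = 4.8000 + 9.0000 + 2.8000 = 16.6000 ms -> 16.600 ms (3 dp)

16.600


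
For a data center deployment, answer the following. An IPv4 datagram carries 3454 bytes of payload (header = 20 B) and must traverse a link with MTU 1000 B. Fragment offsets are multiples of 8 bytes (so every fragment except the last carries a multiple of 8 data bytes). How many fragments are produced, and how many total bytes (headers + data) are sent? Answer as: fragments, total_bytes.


Max data per non-final fragment = floor((MTU - header)/8)*8 = floor((1000 - 20)/8)*8 = floor(980/8)*8 = 976 B
Final fragment needs no 8-byte alignment: it can carry up to MTU - header = 980 B
Non-final fragments needed = ceil((payload - 980) / 976) = ceil(2474/976) = ceil(2.5348) = 3
Number of fragments = 3 + 1 = 4
Fragment sizes (data): 3 * 976 B + 526 B (last, 526 <= 980 OK)
Total bytes sent = payload + n_frags * header = 3454 + 4*20 = 3454 + 80 = 3534 B

4, 3534


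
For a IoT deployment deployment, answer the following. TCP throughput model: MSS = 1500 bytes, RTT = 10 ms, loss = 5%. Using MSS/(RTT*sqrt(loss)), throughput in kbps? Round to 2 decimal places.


Given: MSS = 1500 bytes, RTT = 10 ms, loss = 5%
RTT in seconds = 10 / 1000 = 0.01
Loss rate = 5% = 0.05
sqrt(loss) = sqrt(0.05) = 0.223606797750
Throughput (bytes/s) = 1500 / (0.01 * 0.223606797750) = 670820.3932
Throughput (kbps) = 670820.3932 * 8 / 1000 = 5366.563146 -> 5366.56 kbps (2 dp)

5366.56


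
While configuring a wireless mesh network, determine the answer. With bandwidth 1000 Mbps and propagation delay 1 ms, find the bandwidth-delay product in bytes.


Given: bandwidth = 1000 Mbps, delay = 1 ms
BDP in bits = 1000 * 10^6 * 1 / 1000
BDP in bits = 1000000
BDP in bytes = 1000000 / 8 = 125000

125000


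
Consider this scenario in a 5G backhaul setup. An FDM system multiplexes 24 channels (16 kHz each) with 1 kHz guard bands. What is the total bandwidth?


Given: 24 channels, 16 kHz each, guard = 1 kHz
Channel bandwidth = 24 * 16 = 384 kHz
Guard bands = 23 gaps * 1 kHz = 23 kHz
Total = 384 + 23 = 407 kHz

407


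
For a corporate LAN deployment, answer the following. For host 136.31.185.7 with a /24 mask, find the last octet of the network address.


Given: IP = 136.31.185.7, prefix = /24
Subnet mask = 255.255.255.0
Last octet of IP: 7
Last octet of mask: 0
Network last octet = 7 AND 0 = 0

0


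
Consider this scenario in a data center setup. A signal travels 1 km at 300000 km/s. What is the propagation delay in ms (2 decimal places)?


Given: distance = 1 km, speed = 300000 km/s
Delay = distance / speed = 1 / 300000 seconds
Delay in ms = 1 * 1000 / 300000
Delay = 0.0033 ms
Rounded to 2 dp = 0.00 ms

0.00


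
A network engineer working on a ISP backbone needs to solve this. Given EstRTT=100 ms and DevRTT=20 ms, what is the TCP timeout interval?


Given: EstRTT = 100 ms, DevRTT = 20 ms
Timeout = EstRTT + 4 * DevRTT
4 * DevRTT = 4 * 20 = 80
Timeout = 100 + 80 = 180 ms

180


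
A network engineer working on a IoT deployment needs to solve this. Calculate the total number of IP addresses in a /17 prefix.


Given: CIDR prefix /17
Host bits = 32 - 17 = 15
Total addresses = 2^15 = 32768

32768


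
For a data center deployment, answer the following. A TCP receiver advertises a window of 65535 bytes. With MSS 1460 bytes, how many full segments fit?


Given: RWND = 65535 bytes, MSS = 1460 bytes
Full segments = floor(RWND / MSS)
Full segments = floor(65535 / 1460)
Full segments = floor(44.887) = 44

44


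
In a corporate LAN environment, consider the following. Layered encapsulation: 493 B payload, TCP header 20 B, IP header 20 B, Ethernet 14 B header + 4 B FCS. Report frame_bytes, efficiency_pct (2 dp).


TCP segment = 493 + 20 = 513 B
IP packet = 513 + 20 = 533 B
Ethernet frame = 533 + 14 + 4 = 551 B
Efficiency = app / frame = 493 / 551 = 0.894737 = 89.4737% -> 89.47% (2 dp)

551, 89.47


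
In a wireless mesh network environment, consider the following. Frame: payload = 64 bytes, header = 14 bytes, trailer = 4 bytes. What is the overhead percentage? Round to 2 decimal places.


Given: payload = 64 B, header = 14 B, trailer = 4 B
Overhead bytes = header + trailer = 14 + 4 = 18
Total frame = payload + overhead = 64 + 18 = 82
Overhead % = 18 / 82 * 100 = 21.9512% -> 21.95% (2 dp)

21.95


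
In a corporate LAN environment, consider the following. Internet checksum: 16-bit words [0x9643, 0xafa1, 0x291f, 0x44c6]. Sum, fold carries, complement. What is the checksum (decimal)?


Given words: [0x9643, 0xafa1, 0x291f, 0x44c6]
Step 1: Sum all words
Raw sum = 38467 + 44961 + 10527 + 17606 = 111561
Step 2: Fold carry: (46025 + 1) = 46026
One's complement = ~46026 & 0xFFFF = 19509

19509


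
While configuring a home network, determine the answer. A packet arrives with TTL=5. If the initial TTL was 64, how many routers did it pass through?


Given: initial TTL = 64, received TTL = 5
Hops = initial TTL - received TTL
Hops = 64 - 5 = 59

59


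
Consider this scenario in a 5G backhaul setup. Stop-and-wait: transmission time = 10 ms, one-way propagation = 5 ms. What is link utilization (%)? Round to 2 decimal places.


Given: Ttrans = 10 ms, Tprop = 5 ms
RTT = 2 * Tprop = 2 * 5 = 10 ms
U = Ttrans / (Ttrans + RTT)
U = 10 / (10 + 10)
U = 10 / 20 = 0.5
U% = 50.00%

50.00


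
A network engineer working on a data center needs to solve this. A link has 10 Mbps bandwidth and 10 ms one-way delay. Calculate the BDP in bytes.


Given: bandwidth = 10 Mbps, delay = 10 ms
BDP in bits = 10 * 10^6 * 10 / 1000
BDP in bits = 100000
BDP in bytes = 100000 / 8 = 12500

12500


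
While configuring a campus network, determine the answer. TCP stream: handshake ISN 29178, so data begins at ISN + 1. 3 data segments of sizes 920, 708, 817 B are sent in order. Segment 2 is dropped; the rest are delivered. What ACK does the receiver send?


SYN uses sequence number 29178; first data byte = ISN + 1 = 29179.
Segment 1: SEQ = 29179, len = 920 B, covers [29179, 30098]
Segment 2: SEQ = 30099, len = 708 B, covers [30099, 30806] [LOST]
Segment 3: SEQ = 30807, len = 817 B, covers [30807, 31623]
In-order data received: bytes [29179, 30098] (segments 1..1).
Segment 2 missing -> gap begins at byte 30099; later segments buffered out of order.
Cumulative ACK = next expected in-order byte = 29179 + 920 = 30099

30099


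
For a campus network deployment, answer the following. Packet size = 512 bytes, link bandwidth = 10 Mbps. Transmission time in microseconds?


Given: packet = 512 bytes, bandwidth = 10 Mbps
Packet in bits = 512 * 8 = 4096 bits
Bandwidth = 10 * 10^6 = 10000000 bps
Time = 4096 / 10000000 seconds
Time in us = 4096 * 10^6 / 10000000 = 409.6

409.6


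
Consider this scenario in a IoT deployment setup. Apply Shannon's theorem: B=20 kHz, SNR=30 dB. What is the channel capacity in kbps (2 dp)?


Given: B = 20 kHz, SNR = 30 dB
SNR linear = 10^(30/10) = 1000
1 + SNR = 1001
log2(1001) = 9.9672262588
C = 20 * 1000 * 9.9672262588 = 199344.5252 bps
C = 199.344525 kbps -> 199.34 kbps (2 dp)

199.34


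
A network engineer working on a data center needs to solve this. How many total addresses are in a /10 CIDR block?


Given: CIDR prefix /10
Host bits = 32 - 10 = 22
Total addresses = 2^22 = 4194304

4194304


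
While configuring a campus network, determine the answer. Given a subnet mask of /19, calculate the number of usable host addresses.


Given: subnet mask /19
Host bits = 32 - 19 = 13
Total addresses = 2^13 = 8192
Usable hosts = 8192 - 2 (network + broadcast) = 8190

8190


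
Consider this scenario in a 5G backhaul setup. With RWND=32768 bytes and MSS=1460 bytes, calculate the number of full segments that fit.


Given: RWND = 32768 bytes, MSS = 1460 bytes
Full segments = floor(RWND / MSS)
Full segments = floor(32768 / 1460)
Full segments = floor(22.4438) = 22

22


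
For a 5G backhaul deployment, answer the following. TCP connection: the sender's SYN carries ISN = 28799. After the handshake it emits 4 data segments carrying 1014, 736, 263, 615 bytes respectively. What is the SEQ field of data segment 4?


The SYN occupies sequence number ISN = 28799, so the first data byte is ISN + 1 = 28800.
SEQ of data segment i = (ISN + 1) + sum of payload sizes of segments 1..i-1.
Segment 1: SEQ = 28800, payload = 1014 bytes
Segment 2: SEQ = 29814, payload = 736 bytes
Segment 3: SEQ = 30550, payload = 263 bytes
Segment 4: SEQ = 30813, payload = 615 bytes
SEQ of segment 4 = 28800 + 1014 + 736 + 263 = 30813

30813


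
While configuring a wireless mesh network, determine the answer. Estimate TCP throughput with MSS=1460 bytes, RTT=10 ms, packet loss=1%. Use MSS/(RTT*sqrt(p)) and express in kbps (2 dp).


Given: MSS = 1460 bytes, RTT = 10 ms, loss = 1%
RTT in seconds = 10 / 1000 = 0.01
Loss rate = 1% = 0.01
sqrt(loss) = sqrt(0.01) = 0.1
Throughput (bytes/s) = 1460 / (0.01 * 0.1) = 1460000.0000
Throughput (kbps) = 1460000.0000 * 8 / 1000 = 11680.000000 -> 11680.00 kbps (2 dp)

11680.00


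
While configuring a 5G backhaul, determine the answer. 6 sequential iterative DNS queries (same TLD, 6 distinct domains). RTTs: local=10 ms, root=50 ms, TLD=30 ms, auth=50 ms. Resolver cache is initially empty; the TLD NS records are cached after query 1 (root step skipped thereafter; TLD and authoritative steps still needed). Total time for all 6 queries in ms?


Lookup 1 (cold cache): local + root + TLD + auth = 10 + 50 + 30 + 50 = 140 ms
Lookups 2..6 (TLD NS cached -> skip root; new domain -> still ask TLD and auth): local + TLD + auth = 10 + 30 + 50 = 90 ms each
Remaining 5 lookups: 5 * 90 = 450 ms
Total = 140 + 450 = 590 ms

590


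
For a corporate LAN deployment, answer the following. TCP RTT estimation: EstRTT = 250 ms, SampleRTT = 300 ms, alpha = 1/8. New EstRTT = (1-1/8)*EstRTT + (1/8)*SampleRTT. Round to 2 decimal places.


Given: EstRTT = 250 ms, SampleRTT = 300 ms, alpha = 1/8
New EstRTT = (1 - alpha) * EstRTT + alpha * SampleRTT
(7/8) * 250 = 218.75
(1/8) * 300 = 37.5
New EstRTT = 218.75 + 37.5 = 256.25 ms -> 256.25 ms (2 dp)

256.25


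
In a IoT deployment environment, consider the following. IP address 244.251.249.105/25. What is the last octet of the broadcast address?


Given: IP = 244.251.249.105, prefix = /25
Host bits = 32 - 25 = 7
Network last octet = 105 AND mask = 0
Host part size = 2^7 - 1 = 127
Broadcast last octet = 0 OR 127 = 127

127


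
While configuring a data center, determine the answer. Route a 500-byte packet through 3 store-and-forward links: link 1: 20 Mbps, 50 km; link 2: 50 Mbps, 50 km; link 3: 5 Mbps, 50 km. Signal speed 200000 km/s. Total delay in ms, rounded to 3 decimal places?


Packet = 500 bytes = 4000 bits. Store-and-forward: sum (t_trans + t_prop) per link.
Link 1: t_trans = 4000/(20*10^6) s = 0.2000 ms; t_prop = 50/200000 s = 0.2500 ms; subtotal = 0.4500 ms
Link 2: t_trans = 4000/(50*10^6) s = 0.0800 ms; t_prop = 50/200000 s = 0.2500 ms; subtotal = 0.3300 ms
Link 3: t_trans = 4000/(5*10^6) s = 0.8000 ms; t_prop = 50/200000 s = 0.2500 ms; subtotal = 1.0500 ms
End-to-end = 0.4500 + 0.3300 + 1.0500 = 1.8300 ms -> 1.830 ms (3 dp)

1.830
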